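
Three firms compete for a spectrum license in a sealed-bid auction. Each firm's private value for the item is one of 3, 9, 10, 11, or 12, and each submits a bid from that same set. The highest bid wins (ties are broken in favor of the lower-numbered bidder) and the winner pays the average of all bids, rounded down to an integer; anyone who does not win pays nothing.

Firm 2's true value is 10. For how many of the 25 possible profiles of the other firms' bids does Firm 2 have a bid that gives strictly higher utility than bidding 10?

Others bid (3, 11): truth gives 0; bid 11 gives 2 > 0. Violating.
Others bid (3, 12): truth gives 0; bid 12 gives 1 > 0. Violating.
Others bid (10, 3): truth gives 0; bid 11 gives 2 > 0. Violating.
Others bid (11, 3): truth gives 0; bid 12 gives 2 > 0. Violating.
Others bid (3, 3): truth gives 5; no alternative beats it.
Others bid (3, 9): truth gives 3; no alternative beats it.
(Checking all 25 profiles: 4 have a profitable deviation, 21 do not.)

4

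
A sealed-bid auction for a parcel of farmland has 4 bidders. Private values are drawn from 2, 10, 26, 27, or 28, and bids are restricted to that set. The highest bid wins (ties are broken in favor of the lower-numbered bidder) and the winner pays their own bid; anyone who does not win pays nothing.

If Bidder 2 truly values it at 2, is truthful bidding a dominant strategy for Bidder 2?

Yes

Check each profile of the others' bids and compare truth against every alternative bid.
Others bid (2, 2, 2): truth gives 0, best alternative gives -8.
Others bid (2, 2, 10): truth gives 0, best alternative gives -8.
Others bid (2, 10, 2): truth gives 0, best alternative gives -8.
Others bid (2, 10, 10): truth gives 0, best alternative gives -8.
Others bid (2, 2, 26): truth gives 0, best alternative gives 0.
Others bid (2, 2, 27): truth gives 0, best alternative gives 0.
(Remaining 119 profiles checked similarly; truth is weakly best in each.)
In every case the truthful bid is at least as good as any alternative, so it is a dominant strategy.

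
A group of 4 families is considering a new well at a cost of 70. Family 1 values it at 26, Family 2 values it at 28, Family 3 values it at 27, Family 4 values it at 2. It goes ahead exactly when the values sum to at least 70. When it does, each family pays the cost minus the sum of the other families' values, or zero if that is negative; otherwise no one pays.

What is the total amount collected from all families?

42

Total value 83 ≥ cost 70, so it is built.
Family 1: others sum to 57; max(0, 70 - 57) = 13.
Family 2: others sum to 55; max(0, 70 - 55) = 15.
Family 3: others sum to 56; max(0, 70 - 56) = 14.
Family 4: others sum to 81; max(0, 70 - 81) = 0.
Total collected = 13 + 15 + 14 + 0 = 42.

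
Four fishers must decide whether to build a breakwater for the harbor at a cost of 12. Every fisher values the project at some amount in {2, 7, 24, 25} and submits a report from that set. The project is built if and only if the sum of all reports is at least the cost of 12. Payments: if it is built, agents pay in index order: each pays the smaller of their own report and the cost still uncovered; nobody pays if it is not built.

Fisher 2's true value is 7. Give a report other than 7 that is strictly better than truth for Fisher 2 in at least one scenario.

Suppose Fisher 1 reports 2, Fisher 3 reports 2 and Fisher 4 reports 7.
Report 7: project built, pays 7, utility 7 - 7 = 0.
Report 2: project built, pays 2, utility 7 - 2 = 5.
So reporting 2 beats truth here (5 > 0).

2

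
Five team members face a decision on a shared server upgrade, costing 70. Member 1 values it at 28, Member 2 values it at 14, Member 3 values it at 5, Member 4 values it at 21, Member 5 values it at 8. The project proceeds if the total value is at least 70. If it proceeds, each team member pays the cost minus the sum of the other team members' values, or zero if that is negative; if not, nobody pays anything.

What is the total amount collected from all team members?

47

Total value 76 ≥ cost 70, so it is built.
Member 1: others sum to 48; max(0, 70 - 48) = 22.
Member 2: others sum to 62; max(0, 70 - 62) = 8.
Member 3: others sum to 71; max(0, 70 - 71) = 0.
Member 4: others sum to 55; max(0, 70 - 55) = 15.
Member 5: others sum to 68; max(0, 70 - 68) = 2.
Total collected = 22 + 8 + 0 + 15 + 2 = 47.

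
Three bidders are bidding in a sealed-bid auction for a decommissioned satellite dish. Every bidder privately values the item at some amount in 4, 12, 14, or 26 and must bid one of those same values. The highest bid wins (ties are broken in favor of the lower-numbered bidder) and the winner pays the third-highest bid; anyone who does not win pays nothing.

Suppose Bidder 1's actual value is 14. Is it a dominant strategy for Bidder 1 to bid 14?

Consider the case where Bidder 2 bids 4 and Bidder 3 bids 26.
Truthful bid 14: loses, pays 0, utility 0.
Bid 26 instead: wins, pays 4, utility 14 - 4 = 10.
Since 10 > 0, bidding 26 is strictly better here, so truthful bidding is not dominant.

No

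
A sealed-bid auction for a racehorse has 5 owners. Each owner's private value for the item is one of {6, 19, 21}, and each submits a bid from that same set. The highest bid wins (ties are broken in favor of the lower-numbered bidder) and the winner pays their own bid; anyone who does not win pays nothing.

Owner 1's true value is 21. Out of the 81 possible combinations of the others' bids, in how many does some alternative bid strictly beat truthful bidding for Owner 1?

16

Others bid (6, 6, 6, 6): truth gives 0; bid 6 gives 15 > 0. Violating.
Others bid (6, 6, 6, 19): truth gives 0; bid 19 gives 2 > 0. Violating.
Others bid (6, 6, 19, 6): truth gives 0; bid 19 gives 2 > 0. Violating.
Others bid (6, 6, 19, 19): truth gives 0; bid 19 gives 2 > 0. Violating.
Others bid (6, 6, 6, 21): truth gives 0; no alternative beats it.
Others bid (6, 6, 19, 21): truth gives 0; no alternative beats it.
(Checking all 81 profiles: 16 have a profitable deviation, 65 do not.)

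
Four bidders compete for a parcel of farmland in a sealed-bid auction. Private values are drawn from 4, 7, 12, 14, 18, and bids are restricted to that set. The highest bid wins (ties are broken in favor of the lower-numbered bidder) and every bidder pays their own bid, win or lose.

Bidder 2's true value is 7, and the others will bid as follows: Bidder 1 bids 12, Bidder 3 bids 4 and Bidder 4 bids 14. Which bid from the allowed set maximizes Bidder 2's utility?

Bid 4: loses but pays 4, utility -4.
Bid 7: loses but pays 7, utility -7.
Bid 12: loses but pays 12, utility -12.
Bid 14: wins, pays 14, utility 7 - 14 = -7.
Bid 18: wins, pays 18, utility 7 - 18 = -11.
The best choice is 4 with utility -4.

4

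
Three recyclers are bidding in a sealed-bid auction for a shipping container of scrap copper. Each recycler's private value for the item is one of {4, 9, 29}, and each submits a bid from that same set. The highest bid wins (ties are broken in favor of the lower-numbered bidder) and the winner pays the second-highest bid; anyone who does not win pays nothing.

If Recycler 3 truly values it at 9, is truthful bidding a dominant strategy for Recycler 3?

Check each profile of the others' bids and compare truth against every alternative bid.
Others bid (4, 4): truth gives 5, best alternative gives 5.
Others bid (4, 9): truth gives 0, best alternative gives 0.
Others bid (4, 29): truth gives 0, best alternative gives 0.
Others bid (9, 4): truth gives 0, best alternative gives 0.
Others bid (9, 9): truth gives 0, best alternative gives 0.
Others bid (9, 29): truth gives 0, best alternative gives 0.
(Remaining 3 profiles checked similarly; truth is weakly best in each.)
In every case the truthful bid is at least as good as any alternative, so it is a dominant strategy.

Yes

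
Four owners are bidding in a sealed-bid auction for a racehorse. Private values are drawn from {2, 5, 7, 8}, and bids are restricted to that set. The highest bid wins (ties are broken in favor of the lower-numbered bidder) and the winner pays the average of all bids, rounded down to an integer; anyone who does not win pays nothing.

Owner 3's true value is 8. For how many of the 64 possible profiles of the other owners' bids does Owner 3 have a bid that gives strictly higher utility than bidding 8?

5

Others bid (2, 2, 2): truth gives 5; bid 5 gives 6 > 5. Violating.
Others bid (2, 2, 5): truth gives 4; bid 5 gives 5 > 4. Violating.
Others bid (2, 5, 5): truth gives 3; bid 7 gives 4 > 3. Violating.
Others bid (5, 2, 5): truth gives 3; bid 7 gives 4 > 3. Violating.
Others bid (2, 2, 7): truth gives 4; no alternative beats it.
Others bid (2, 2, 8): truth gives 3; no alternative beats it.
(Checking all 64 profiles: 5 have a profitable deviation, 59 do not.)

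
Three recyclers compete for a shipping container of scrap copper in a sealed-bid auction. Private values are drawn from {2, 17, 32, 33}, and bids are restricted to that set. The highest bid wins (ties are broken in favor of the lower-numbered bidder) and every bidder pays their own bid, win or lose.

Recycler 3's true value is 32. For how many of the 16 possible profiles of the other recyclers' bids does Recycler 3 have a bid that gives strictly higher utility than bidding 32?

Others bid (2, 2): truth gives 0; bid 17 gives 15 > 0. Violating.
Others bid (2, 32): truth gives -32; bid 33 gives -1 > -32. Violating.
Others bid (2, 33): truth gives -32; bid 2 gives -2 > -32. Violating.
Others bid (17, 32): truth gives -32; bid 33 gives -1 > -32. Violating.
Others bid (2, 17): truth gives 0; no alternative beats it.
Others bid (17, 2): truth gives 0; no alternative beats it.
(Checking all 16 profiles: 13 have a profitable deviation, 3 do not.)

13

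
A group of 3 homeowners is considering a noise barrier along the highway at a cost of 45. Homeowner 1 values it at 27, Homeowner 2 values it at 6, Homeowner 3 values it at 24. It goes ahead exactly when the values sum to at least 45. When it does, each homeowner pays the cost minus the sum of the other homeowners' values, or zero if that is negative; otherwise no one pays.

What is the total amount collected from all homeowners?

27

Total value 57 ≥ cost 45, so it is built.
Homeowner 1: others sum to 30; max(0, 45 - 30) = 15.
Homeowner 2: others sum to 51; max(0, 45 - 51) = 0.
Homeowner 3: others sum to 33; max(0, 45 - 33) = 12.
Total collected = 15 + 0 + 12 = 27.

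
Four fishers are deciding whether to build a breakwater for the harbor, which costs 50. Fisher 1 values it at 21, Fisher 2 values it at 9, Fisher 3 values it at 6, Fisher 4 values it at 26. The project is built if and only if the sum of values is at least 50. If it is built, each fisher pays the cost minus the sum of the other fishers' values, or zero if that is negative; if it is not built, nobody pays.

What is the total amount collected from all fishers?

23

Total value 62 ≥ cost 50, so it is built.
Fisher 1: others sum to 41; max(0, 50 - 41) = 9.
Fisher 2: others sum to 53; max(0, 50 - 53) = 0.
Fisher 3: others sum to 56; max(0, 50 - 56) = 0.
Fisher 4: others sum to 36; max(0, 50 - 36) = 14.
Total collected = 9 + 0 + 0 + 14 = 23.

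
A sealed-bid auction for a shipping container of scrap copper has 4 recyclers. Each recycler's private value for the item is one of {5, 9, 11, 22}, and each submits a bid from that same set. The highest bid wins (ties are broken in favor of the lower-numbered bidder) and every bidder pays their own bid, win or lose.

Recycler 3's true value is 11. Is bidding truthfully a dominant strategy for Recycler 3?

No

Consider the case where Recycler 1 bids 5, Recycler 2 bids 5 and Recycler 4 bids 5.
Truthful bid 11: wins, pays 11, utility 11 - 11 = 0.
Bid 9 instead: wins, pays 9, utility 11 - 9 = 2.
Since 2 > 0, bidding 9 is strictly better here, so truthful bidding is not dominant.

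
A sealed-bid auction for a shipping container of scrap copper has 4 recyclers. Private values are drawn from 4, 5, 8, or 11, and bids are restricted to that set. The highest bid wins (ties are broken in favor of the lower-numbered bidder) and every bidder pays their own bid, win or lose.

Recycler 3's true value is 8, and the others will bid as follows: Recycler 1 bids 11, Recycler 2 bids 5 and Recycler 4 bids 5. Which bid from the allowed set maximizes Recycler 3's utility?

Bid 4: loses but pays 4, utility -4.
Bid 5: loses but pays 5, utility -5.
Bid 8: loses but pays 8, utility -8.
Bid 11: loses but pays 11, utility -11.
The best choice is 4 with utility -4.

4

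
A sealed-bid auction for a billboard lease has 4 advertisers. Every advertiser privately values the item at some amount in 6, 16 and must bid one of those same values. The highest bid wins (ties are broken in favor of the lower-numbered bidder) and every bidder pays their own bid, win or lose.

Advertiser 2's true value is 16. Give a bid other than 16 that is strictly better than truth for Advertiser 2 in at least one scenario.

Suppose Advertiser 1 bids 16, Advertiser 3 bids 6 and Advertiser 4 bids 6.
Bid 16: loses but pays 16, utility -16.
Bid 6: loses but pays 6, utility -6.
So bidding 6 beats truth here (-6 > -16).

6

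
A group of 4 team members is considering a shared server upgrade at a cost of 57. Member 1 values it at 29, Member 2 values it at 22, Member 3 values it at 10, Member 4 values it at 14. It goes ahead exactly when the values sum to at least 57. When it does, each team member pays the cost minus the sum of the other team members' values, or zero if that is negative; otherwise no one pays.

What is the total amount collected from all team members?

15

Total value 75 ≥ cost 57, so it is built.
Member 1: others sum to 46; max(0, 57 - 46) = 11.
Member 2: others sum to 53; max(0, 57 - 53) = 4.
Member 3: others sum to 65; max(0, 57 - 65) = 0.
Member 4: others sum to 61; max(0, 57 - 61) = 0.
Total collected = 11 + 4 + 0 + 0 = 15.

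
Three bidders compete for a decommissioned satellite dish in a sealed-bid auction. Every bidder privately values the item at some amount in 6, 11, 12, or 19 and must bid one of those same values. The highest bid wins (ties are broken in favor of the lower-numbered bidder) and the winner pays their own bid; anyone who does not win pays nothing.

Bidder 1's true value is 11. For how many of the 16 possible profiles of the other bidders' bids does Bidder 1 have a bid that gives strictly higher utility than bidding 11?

1

Others bid (6, 6): truth gives 0; bid 6 gives 5 > 0. Violating.
Others bid (6, 11): truth gives 0; no alternative beats it.
Others bid (6, 12): truth gives 0; no alternative beats it.
(Checking all 16 profiles: 1 has a profitable deviation, 15 do not.)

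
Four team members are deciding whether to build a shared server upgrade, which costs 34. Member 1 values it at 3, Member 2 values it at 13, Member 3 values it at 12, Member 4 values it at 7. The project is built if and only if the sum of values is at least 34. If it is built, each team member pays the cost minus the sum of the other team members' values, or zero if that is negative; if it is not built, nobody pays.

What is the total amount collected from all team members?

31

Total value 35 ≥ cost 34, so it is built.
Member 1: others sum to 32; max(0, 34 - 32) = 2.
Member 2: others sum to 22; max(0, 34 - 22) = 12.
Member 3: others sum to 23; max(0, 34 - 23) = 11.
Member 4: others sum to 28; max(0, 34 - 28) = 6.
Total collected = 2 + 12 + 11 + 6 = 31.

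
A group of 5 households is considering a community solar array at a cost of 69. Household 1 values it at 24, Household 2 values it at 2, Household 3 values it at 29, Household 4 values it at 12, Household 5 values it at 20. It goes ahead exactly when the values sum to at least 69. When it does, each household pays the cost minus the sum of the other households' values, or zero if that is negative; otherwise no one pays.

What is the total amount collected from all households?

Total value 87 ≥ cost 69, so it is built.
Household 1: others sum to 63; max(0, 69 - 63) = 6.
Household 2: others sum to 85; max(0, 69 - 85) = 0.
Household 3: others sum to 58; max(0, 69 - 58) = 11.
Household 4: others sum to 75; max(0, 69 - 75) = 0.
Household 5: others sum to 67; max(0, 69 - 67) = 2.
Total collected = 6 + 0 + 11 + 0 + 2 = 19.

19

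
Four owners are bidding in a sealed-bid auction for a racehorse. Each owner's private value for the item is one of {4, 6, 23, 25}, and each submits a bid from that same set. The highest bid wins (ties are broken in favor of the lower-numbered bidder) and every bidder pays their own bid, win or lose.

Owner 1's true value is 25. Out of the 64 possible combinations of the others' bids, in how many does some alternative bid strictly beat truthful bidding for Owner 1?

27

Others bid (4, 4, 4): truth gives 0; bid 4 gives 21 > 0. Violating.
Others bid (4, 4, 6): truth gives 0; bid 6 gives 19 > 0. Violating.
Others bid (4, 4, 23): truth gives 0; bid 23 gives 2 > 0. Violating.
Others bid (4, 6, 4): truth gives 0; bid 6 gives 19 > 0. Violating.
Others bid (4, 4, 25): truth gives 0; no alternative beats it.
Others bid (4, 6, 25): truth gives 0; no alternative beats it.
(Checking all 64 profiles: 27 have a profitable deviation, 37 do not.)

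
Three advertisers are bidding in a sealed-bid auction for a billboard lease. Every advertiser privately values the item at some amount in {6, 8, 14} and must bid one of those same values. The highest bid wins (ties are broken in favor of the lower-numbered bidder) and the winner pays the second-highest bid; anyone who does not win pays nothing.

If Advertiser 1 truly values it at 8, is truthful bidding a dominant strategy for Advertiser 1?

Yes

Check each profile of the others' bids and compare truth against every alternative bid.
Others bid (6, 6): truth gives 2, best alternative gives 2.
Others bid (6, 8): truth gives 0, best alternative gives 0.
Others bid (6, 14): truth gives 0, best alternative gives 0.
Others bid (8, 6): truth gives 0, best alternative gives 0.
Others bid (8, 8): truth gives 0, best alternative gives 0.
Others bid (8, 14): truth gives 0, best alternative gives 0.
(Remaining 3 profiles checked similarly; truth is weakly best in each.)
In every case the truthful bid is at least as good as any alternative, so it is a dominant strategy.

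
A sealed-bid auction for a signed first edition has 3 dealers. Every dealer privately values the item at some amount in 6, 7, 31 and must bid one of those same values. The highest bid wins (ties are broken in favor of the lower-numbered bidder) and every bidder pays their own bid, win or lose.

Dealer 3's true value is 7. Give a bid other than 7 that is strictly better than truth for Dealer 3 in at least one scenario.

Suppose Dealer 1 bids 6 and Dealer 2 bids 7.
Bid 7: loses but pays 7, utility -7.
Bid 6: loses but pays 6, utility -6.
So bidding 6 beats truth here (-6 > -7).

6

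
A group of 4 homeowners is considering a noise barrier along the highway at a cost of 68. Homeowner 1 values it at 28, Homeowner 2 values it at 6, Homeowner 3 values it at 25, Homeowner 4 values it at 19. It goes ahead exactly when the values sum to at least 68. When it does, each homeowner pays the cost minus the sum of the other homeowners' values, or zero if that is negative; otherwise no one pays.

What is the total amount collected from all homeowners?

Total value 78 ≥ cost 68, so it is built.
Homeowner 1: others sum to 50; max(0, 68 - 50) = 18.
Homeowner 2: others sum to 72; max(0, 68 - 72) = 0.
Homeowner 3: others sum to 53; max(0, 68 - 53) = 15.
Homeowner 4: others sum to 59; max(0, 68 - 59) = 9.
Total collected = 18 + 0 + 15 + 9 = 42.

42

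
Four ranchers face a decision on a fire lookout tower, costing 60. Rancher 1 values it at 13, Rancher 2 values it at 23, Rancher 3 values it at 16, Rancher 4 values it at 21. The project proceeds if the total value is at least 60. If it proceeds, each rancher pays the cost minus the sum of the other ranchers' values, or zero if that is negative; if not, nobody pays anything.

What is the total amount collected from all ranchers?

Total value 73 ≥ cost 60, so it is built.
Rancher 1: others sum to 60; max(0, 60 - 60) = 0.
Rancher 2: others sum to 50; max(0, 60 - 50) = 10.
Rancher 3: others sum to 57; max(0, 60 - 57) = 3.
Rancher 4: others sum to 52; max(0, 60 - 52) = 8.
Total collected = 0 + 10 + 3 + 8 = 21.

21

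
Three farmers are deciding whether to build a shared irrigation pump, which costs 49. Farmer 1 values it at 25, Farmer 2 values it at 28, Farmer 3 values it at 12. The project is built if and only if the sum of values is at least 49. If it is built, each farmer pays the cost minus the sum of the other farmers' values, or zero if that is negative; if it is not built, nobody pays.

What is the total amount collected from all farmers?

21

Total value 65 ≥ cost 49, so it is built.
Farmer 1: others sum to 40; max(0, 49 - 40) = 9.
Farmer 2: others sum to 37; max(0, 49 - 37) = 12.
Farmer 3: others sum to 53; max(0, 49 - 53) = 0.
Total collected = 9 + 12 + 0 = 21.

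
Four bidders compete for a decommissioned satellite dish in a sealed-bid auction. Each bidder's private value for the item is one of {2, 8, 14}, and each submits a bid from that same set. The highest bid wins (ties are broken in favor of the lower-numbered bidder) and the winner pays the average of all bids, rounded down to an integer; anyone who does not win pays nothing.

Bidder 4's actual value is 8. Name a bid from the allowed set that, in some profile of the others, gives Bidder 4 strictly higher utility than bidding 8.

Suppose Bidder 1 bids 2, Bidder 2 bids 2 and Bidder 3 bids 8.
Bid 8: loses, pays 0, utility 0.
Bid 14: wins, pays 6, utility 8 - 6 = 2.
So bidding 14 beats truth here (2 > 0).

14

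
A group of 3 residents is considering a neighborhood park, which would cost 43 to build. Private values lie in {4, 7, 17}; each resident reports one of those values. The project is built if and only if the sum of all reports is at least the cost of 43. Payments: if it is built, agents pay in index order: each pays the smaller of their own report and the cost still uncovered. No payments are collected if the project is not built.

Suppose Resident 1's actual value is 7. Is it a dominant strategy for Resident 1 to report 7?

Check each profile of the others' reports and compare truth against every alternative report.
Others report (4, 4): truth gives 0, best alternative gives 0.
Others report (4, 7): truth gives 0, best alternative gives 0.
Others report (4, 17): truth gives 0, best alternative gives 0.
Others report (7, 4): truth gives 0, best alternative gives 0.
Others report (7, 7): truth gives 0, best alternative gives 0.
Others report (7, 17): truth gives 0, best alternative gives 0.
(Remaining 3 profiles checked similarly; truth is weakly best in each.)
In every case the truthful report is at least as good as any alternative, so it is a dominant strategy.

Yes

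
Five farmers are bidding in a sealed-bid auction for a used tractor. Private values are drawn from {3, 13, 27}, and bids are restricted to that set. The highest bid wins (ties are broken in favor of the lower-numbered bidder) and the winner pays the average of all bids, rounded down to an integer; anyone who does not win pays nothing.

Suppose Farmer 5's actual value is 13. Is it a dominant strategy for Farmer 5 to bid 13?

No

Consider the case where Farmer 1 bids 3, Farmer 2 bids 3, Farmer 3 bids 3 and Farmer 4 bids 13.
Truthful bid 13: loses, pays 0, utility 0.
Bid 27 instead: wins, pays 9, utility 13 - 9 = 4.
Since 4 > 0, bidding 27 is strictly better here, so truthful bidding is not dominant.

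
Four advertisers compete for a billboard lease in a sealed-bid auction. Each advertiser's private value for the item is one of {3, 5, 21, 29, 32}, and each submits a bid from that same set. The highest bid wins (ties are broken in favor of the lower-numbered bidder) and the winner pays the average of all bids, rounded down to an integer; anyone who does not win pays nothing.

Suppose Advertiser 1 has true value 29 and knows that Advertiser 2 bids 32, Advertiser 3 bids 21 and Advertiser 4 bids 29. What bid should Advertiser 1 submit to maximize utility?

32

Bid 3: loses, pays 0, utility 0.
Bid 5: loses, pays 0, utility 0.
Bid 21: loses, pays 0, utility 0.
Bid 29: loses, pays 0, utility 0.
Bid 32: wins, pays 28, utility 29 - 28 = 1.
The best choice is 32 with utility 1.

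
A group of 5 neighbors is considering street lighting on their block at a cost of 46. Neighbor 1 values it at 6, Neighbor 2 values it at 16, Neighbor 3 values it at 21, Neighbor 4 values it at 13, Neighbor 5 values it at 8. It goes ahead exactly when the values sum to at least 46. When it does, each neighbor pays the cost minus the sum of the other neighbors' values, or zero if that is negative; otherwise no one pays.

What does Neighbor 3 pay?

3

Total value 64 ≥ cost 46, so the project is built.
The other neighbors' values sum to 43.
Cost minus that sum is 46 - 43 = 3.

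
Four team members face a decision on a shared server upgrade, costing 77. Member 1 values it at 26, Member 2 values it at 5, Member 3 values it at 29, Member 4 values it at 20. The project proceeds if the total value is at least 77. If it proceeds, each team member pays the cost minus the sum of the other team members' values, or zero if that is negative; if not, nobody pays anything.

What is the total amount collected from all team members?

68

Total value 80 ≥ cost 77, so it is built.
Member 1: others sum to 54; max(0, 77 - 54) = 23.
Member 2: others sum to 75; max(0, 77 - 75) = 2.
Member 3: others sum to 51; max(0, 77 - 51) = 26.
Member 4: others sum to 60; max(0, 77 - 60) = 17.
Total collected = 23 + 2 + 26 + 17 = 68.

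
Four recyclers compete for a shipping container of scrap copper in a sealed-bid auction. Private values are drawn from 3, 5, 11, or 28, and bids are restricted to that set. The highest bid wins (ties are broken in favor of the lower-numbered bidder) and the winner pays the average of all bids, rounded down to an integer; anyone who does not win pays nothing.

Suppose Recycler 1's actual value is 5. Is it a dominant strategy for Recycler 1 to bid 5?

Yes

Check each profile of the others' bids and compare truth against every alternative bid.
Others bid (3, 3, 5): truth gives 1, best alternative gives 0.
Others bid (3, 5, 3): truth gives 1, best alternative gives 0.
Others bid (3, 5, 5): truth gives 1, best alternative gives 0.
Others bid (5, 3, 3): truth gives 1, best alternative gives 0.
Others bid (5, 3, 5): truth gives 1, best alternative gives 0.
Others bid (5, 5, 3): truth gives 1, best alternative gives 0.
(Remaining 58 profiles checked similarly; truth is weakly best in each.)
In every case the truthful bid is at least as good as any alternative, so it is a dominant strategy.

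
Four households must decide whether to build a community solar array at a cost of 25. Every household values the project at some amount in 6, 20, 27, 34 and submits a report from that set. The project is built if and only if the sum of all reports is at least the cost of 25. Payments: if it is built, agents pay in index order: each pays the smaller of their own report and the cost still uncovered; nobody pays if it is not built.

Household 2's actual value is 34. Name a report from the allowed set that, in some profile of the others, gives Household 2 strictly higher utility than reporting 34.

6

Suppose Household 1 reports 6, Household 3 reports 6 and Household 4 reports 20.
Report 34: project built, pays 19, utility 34 - 19 = 15.
Report 6: project built, pays 6, utility 34 - 6 = 28.
So reporting 6 beats truth here (28 > 15).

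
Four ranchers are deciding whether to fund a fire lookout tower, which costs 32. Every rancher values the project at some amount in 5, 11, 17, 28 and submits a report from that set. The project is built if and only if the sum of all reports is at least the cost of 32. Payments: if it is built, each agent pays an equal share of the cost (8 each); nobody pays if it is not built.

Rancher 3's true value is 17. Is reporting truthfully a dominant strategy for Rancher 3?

Yes

Check each profile of the others' reports and compare truth against every alternative report.
Others report (5, 5, 5): truth gives 9, best alternative gives 9.
Others report (5, 5, 11): truth gives 9, best alternative gives 9.
Others report (5, 5, 17): truth gives 9, best alternative gives 9.
Others report (5, 5, 28): truth gives 9, best alternative gives 9.
Others report (5, 11, 5): truth gives 9, best alternative gives 9.
Others report (5, 11, 11): truth gives 9, best alternative gives 9.
(Remaining 58 profiles checked similarly; truth is weakly best in each.)
In every case the truthful report is at least as good as any alternative, so it is a dominant strategy.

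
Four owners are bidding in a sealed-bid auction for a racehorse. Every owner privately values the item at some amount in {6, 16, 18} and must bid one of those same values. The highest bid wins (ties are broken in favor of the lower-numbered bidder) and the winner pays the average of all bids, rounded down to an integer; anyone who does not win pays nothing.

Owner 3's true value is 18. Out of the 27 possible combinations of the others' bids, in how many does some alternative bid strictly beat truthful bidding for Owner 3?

1

Others bid (6, 6, 6): truth gives 9; bid 16 gives 10 > 9. Violating.
Others bid (6, 6, 16): truth gives 7; no alternative beats it.
Others bid (6, 6, 18): truth gives 6; no alternative beats it.
(Checking all 27 profiles: 1 has a profitable deviation, 26 do not.)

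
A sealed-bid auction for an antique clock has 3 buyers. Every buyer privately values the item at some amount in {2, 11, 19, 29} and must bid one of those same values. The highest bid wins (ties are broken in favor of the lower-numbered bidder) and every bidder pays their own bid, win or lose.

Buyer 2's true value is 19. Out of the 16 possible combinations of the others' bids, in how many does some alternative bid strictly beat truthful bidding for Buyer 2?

12

Others bid (2, 2): truth gives 0; bid 11 gives 8 > 0. Violating.
Others bid (2, 11): truth gives 0; bid 11 gives 8 > 0. Violating.
Others bid (2, 29): truth gives -19; bid 2 gives -2 > -19. Violating.
Others bid (11, 29): truth gives -19; bid 2 gives -2 > -19. Violating.
Others bid (2, 19): truth gives 0; no alternative beats it.
Others bid (11, 2): truth gives 0; no alternative beats it.
(Checking all 16 profiles: 12 have a profitable deviation, 4 do not.)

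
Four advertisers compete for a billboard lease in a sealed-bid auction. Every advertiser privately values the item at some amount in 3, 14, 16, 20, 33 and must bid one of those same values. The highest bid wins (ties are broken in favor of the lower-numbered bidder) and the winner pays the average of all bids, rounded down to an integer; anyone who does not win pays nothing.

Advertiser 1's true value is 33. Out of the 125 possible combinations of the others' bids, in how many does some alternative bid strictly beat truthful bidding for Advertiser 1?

Others bid (3, 3, 3): truth gives 23; bid 3 gives 30 > 23. Violating.
Others bid (3, 3, 14): truth gives 20; bid 14 gives 25 > 20. Violating.
Others bid (3, 3, 16): truth gives 20; bid 16 gives 24 > 20. Violating.
Others bid (3, 3, 20): truth gives 19; bid 20 gives 22 > 19. Violating.
Others bid (3, 3, 33): truth gives 15; no alternative beats it.
Others bid (3, 14, 33): truth gives 13; no alternative beats it.
(Checking all 125 profiles: 64 have a profitable deviation, 61 do not.)

64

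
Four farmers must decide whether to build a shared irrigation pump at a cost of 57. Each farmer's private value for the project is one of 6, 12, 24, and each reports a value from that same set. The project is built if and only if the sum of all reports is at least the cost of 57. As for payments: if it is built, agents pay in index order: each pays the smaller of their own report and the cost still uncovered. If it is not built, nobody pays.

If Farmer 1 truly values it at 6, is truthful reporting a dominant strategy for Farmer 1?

Check each profile of the others' reports and compare truth against every alternative report.
Others report (6, 24, 24): truth gives 0, best alternative gives -6.
Others report (12, 12, 24): truth gives 0, best alternative gives -6.
Others report (12, 24, 12): truth gives 0, best alternative gives -6.
Others report (12, 24, 24): truth gives 0, best alternative gives -6.
Others report (24, 6, 24): truth gives 0, best alternative gives -6.
Others report (24, 12, 12): truth gives 0, best alternative gives -6.
(Remaining 21 profiles checked similarly; truth is weakly best in each.)
In every case the truthful report is at least as good as any alternative, so it is a dominant strategy.

Yes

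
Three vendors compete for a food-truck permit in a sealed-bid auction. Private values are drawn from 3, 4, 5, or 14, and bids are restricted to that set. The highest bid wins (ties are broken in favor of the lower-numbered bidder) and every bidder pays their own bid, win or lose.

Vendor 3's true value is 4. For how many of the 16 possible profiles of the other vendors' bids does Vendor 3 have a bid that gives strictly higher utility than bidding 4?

15

Others bid (3, 4): truth gives -4; bid 5 gives -1 > -4. Violating.
Others bid (3, 5): truth gives -4; bid 3 gives -3 > -4. Violating.
Others bid (3, 14): truth gives -4; bid 3 gives -3 > -4. Violating.
Others bid (4, 3): truth gives -4; bid 5 gives -1 > -4. Violating.
Others bid (3, 3): truth gives 0; no alternative beats it.
(Checking all 16 profiles: 15 have a profitable deviation, 1 does not.)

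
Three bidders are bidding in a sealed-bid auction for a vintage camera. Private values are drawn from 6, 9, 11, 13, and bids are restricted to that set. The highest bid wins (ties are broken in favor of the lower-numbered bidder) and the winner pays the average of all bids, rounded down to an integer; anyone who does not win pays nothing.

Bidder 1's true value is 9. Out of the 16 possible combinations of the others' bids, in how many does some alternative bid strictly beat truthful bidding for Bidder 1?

Others bid (6, 6): truth gives 2; bid 6 gives 3 > 2. Violating.
Others bid (6, 9): truth gives 1; no alternative beats it.
Others bid (6, 11): truth gives 0; no alternative beats it.
(Checking all 16 profiles: 1 has a profitable deviation, 15 do not.)

1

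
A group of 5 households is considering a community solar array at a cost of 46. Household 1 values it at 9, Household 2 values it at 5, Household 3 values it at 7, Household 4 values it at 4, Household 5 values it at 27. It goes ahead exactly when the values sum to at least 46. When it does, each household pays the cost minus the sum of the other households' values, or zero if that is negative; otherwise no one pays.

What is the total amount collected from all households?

Total value 52 ≥ cost 46, so it is built.
Household 1: others sum to 43; max(0, 46 - 43) = 3.
Household 2: others sum to 47; max(0, 46 - 47) = 0.
Household 3: others sum to 45; max(0, 46 - 45) = 1.
Household 4: others sum to 48; max(0, 46 - 48) = 0.
Household 5: others sum to 25; max(0, 46 - 25) = 21.
Total collected = 3 + 0 + 1 + 0 + 21 = 25.

25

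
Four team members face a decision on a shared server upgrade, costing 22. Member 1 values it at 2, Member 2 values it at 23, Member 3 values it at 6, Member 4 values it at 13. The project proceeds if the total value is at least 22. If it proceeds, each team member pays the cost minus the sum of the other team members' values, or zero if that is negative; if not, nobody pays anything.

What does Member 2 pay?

1

Total value 44 ≥ cost 22, so the project is built.
The other team members' values sum to 21.
Cost minus that sum is 22 - 21 = 1.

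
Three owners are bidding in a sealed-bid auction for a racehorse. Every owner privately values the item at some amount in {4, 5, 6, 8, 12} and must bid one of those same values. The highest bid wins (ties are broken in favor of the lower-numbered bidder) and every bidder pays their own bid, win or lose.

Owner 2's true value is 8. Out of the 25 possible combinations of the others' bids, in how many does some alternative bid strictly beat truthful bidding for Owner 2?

19

Others bid (4, 4): truth gives 0; bid 5 gives 3 > 0. Violating.
Others bid (4, 5): truth gives 0; bid 5 gives 3 > 0. Violating.
Others bid (4, 6): truth gives 0; bid 6 gives 2 > 0. Violating.
Others bid (4, 12): truth gives -8; bid 4 gives -4 > -8. Violating.
Others bid (4, 8): truth gives 0; no alternative beats it.
Others bid (5, 8): truth gives 0; no alternative beats it.
(Checking all 25 profiles: 19 have a profitable deviation, 6 do not.)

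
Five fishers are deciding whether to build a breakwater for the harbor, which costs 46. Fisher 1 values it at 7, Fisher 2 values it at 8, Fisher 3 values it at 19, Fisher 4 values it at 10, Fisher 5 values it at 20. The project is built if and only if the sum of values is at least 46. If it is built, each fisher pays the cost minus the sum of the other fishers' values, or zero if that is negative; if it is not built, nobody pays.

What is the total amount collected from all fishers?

Total value 64 ≥ cost 46, so it is built.
Fisher 1: others sum to 57; max(0, 46 - 57) = 0.
Fisher 2: others sum to 56; max(0, 46 - 56) = 0.
Fisher 3: others sum to 45; max(0, 46 - 45) = 1.
Fisher 4: others sum to 54; max(0, 46 - 54) = 0.
Fisher 5: others sum to 44; max(0, 46 - 44) = 2.
Total collected = 0 + 0 + 1 + 0 + 2 = 3.

3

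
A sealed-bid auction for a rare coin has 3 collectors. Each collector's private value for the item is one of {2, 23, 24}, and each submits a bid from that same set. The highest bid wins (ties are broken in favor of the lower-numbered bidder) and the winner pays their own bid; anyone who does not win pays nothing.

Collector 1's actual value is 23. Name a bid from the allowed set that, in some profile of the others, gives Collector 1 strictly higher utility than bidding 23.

2

Suppose Collector 2 bids 2 and Collector 3 bids 2.
Bid 23: wins, pays 23, utility 23 - 23 = 0.
Bid 2: wins, pays 2, utility 23 - 2 = 21.
So bidding 2 beats truth here (21 > 0).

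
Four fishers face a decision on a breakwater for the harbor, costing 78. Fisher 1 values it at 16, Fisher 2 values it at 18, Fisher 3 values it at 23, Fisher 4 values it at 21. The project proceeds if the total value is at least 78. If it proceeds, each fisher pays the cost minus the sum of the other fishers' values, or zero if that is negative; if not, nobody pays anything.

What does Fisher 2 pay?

18

Total value 78 ≥ cost 78, so the project is built.
The other fishers' values sum to 60.
Cost minus that sum is 78 - 60 = 18.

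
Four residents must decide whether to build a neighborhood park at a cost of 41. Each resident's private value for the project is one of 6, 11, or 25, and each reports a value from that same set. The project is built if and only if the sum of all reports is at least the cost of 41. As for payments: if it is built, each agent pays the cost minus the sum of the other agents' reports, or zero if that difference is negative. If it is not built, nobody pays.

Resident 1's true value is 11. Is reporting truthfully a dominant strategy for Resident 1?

Yes

Check each profile of the others' reports and compare truth against every alternative report.
Others report (6, 11, 25): truth gives 11, best alternative gives 11.
Others report (6, 25, 11): truth gives 11, best alternative gives 11.
Others report (6, 25, 25): truth gives 11, best alternative gives 11.
Others report (11, 6, 25): truth gives 11, best alternative gives 11.
Others report (11, 11, 25): truth gives 11, best alternative gives 11.
Others report (11, 25, 6): truth gives 11, best alternative gives 11.
(Remaining 21 profiles checked similarly; truth is weakly best in each.)
In every case the truthful report is at least as good as any alternative, so it is a dominant strategy.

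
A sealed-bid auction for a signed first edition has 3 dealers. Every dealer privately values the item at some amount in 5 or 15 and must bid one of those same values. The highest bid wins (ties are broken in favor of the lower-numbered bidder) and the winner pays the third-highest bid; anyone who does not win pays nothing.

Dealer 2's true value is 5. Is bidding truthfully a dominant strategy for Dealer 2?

Check each profile of the others' bids and compare truth against every alternative bid.
Others bid (5, 5): truth gives 0, best alternative gives 0.
Others bid (5, 15): truth gives 0, best alternative gives 0.
Others bid (15, 5): truth gives 0, best alternative gives 0.
Others bid (15, 15): truth gives 0, best alternative gives 0.
In every case the truthful bid is at least as good as any alternative, so it is a dominant strategy.

Yes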